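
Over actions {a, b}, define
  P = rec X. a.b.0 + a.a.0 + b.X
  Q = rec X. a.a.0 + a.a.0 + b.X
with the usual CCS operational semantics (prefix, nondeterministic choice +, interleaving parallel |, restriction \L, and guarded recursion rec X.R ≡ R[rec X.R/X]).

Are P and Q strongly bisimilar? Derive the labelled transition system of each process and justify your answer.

not bisimilar

P's transition system — 4 states:
  u0 = rec X. a.b.0 + a.a.0 + b.X → =a=> u1, =a=> u2, =b=> u0
  u1 = a.0 → =a=> u3
  u2 = b.0 → =b=> u3
  u3 = 0 → ∅
Q's transition system — 3 states:
  v0 = rec X. a.a.0 + a.a.0 + b.X → =a=> v1, =b=> v0
  v1 = a.0 → =a=> v2
  v2 = 0 → ∅
Coarsest stable partition (strong bisimilarity classes):
  B0 = {u0}
  B1 = {u2}
  B2 = {u3, v2}
  B3 = {u1, v1}
  B4 = {v0}
u0 ∈ B0, v0 ∈ B4 → different blocks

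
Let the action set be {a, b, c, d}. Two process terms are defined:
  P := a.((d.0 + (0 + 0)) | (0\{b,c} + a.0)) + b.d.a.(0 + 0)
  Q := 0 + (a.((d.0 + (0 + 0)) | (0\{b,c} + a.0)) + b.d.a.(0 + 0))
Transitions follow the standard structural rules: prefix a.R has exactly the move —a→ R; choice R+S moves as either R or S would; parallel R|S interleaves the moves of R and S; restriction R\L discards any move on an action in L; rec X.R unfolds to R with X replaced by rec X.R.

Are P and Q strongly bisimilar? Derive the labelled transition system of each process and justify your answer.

P ~ Q

P's transition system — 8 states:
  p0 = a.((d.0 + (0 + 0)) | (0\{b,c} + a.0)) + b.d.a.(0 + 0) → -a-> p1, -b-> p2
  p1 = (d.0 + (0 + 0)) | (0\{b,c} + a.0) → -a-> p3, -d-> p4
  p2 = d.a.(0 + 0) → -d-> p5
  p3 = (d.0 + (0 + 0)) | 0 → -d-> p6
  p4 = 0 | (0\{b,c} + a.0) → -a-> p6
  p5 = a.(0 + 0) → -a-> p7
  p6 = 0 | 0 → (no moves)
  p7 = 0 + 0 → (no moves)
Q's transition system — 8 states:
  q0 = 0 + (a.((d.0 + (0 + 0)) | (0\{b,c} + a.0)) + b.d.a.(0 + 0)) → -a-> q1, -b-> q2
  q1 = (d.0 + (0 + 0)) | (0\{b,c} + a.0) → -a-> q3, -d-> q4
  q2 = d.a.(0 + 0) → -d-> q5
  q3 = (d.0 + (0 + 0)) | 0 → -d-> q6
  q4 = 0 | (0\{b,c} + a.0) → -a-> q6
  q5 = a.(0 + 0) → -a-> q7
  q6 = 0 | 0 → (no moves)
  q7 = 0 + 0 → (no moves)
Coarsest stable partition (strong bisimilarity classes):
  B0 = {p0, q0}
  B1 = {p1, q1}
  B2 = {p4, p5, q4, q5}
  B3 = {p6, p7, q6, q7}
  B4 = {p3, q3}
  B5 = {p2, q2}
p0 ∈ B0, q0 ∈ B0 → same block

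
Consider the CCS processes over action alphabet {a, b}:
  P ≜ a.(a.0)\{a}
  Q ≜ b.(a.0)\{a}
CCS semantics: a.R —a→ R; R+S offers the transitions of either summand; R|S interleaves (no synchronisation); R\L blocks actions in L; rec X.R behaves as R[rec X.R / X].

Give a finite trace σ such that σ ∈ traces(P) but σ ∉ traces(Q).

a

Reachable graph of P (2 states):
  p0 = a.(a.0)\{a} ⊢ -a-> p1
  p1 = (a.0)\{a} ⊢ deadlocked
Reachable graph of Q (2 states):
  q0 = b.(a.0)\{a} ⊢ -b-> q1
  q1 = (a.0)\{a} ⊢ deadlocked
Run σ = ⟨a⟩ on P: start {p0}
  step 1 (a): {p1}
  P completes σ.
Run σ = ⟨a⟩ on Q: start {q0}
  step 1 (a): ∅  — Q cannot continue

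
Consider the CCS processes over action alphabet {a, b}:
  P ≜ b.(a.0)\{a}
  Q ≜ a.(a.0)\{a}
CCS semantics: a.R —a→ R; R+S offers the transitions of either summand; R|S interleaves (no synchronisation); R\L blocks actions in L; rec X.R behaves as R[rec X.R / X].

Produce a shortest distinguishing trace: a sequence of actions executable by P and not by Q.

LTS(P): 2 reachable states
  s0 = b.(a.0)\{a} :: =b=> s1
  s1 = (a.0)\{a} :: ∅
LTS(Q): 2 reachable states
  t0 = a.(a.0)\{a} :: =a=> t1
  t1 = (a.0)\{a} :: ∅
Run σ = ⟨b⟩ on P: start {s0}
  [1] b ⇒ {s1}
  — P admits the full trace.
Run σ = ⟨b⟩ on Q: start {t0}
  [1] b ⇒ ∅  — Q cannot continue

b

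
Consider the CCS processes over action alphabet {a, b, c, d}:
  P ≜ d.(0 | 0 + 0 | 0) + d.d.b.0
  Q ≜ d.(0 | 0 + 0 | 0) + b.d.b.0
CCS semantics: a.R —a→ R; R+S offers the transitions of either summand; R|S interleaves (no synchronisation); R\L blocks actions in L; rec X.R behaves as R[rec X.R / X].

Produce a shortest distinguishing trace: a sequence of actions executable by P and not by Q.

dd

Reachable graph of P (5 states):
  u0 = d.(0 | 0 + 0 | 0) + d.d.b.0 | ··d··> u1, ··d··> u2
  u1 = 0 | 0 + 0 | 0 | deadlocked
  u2 = d.b.0 | ··d··> u3
  u3 = b.0 | ··b··> u4
  u4 = 0 | deadlocked
Reachable graph of Q (5 states):
  v0 = d.(0 | 0 + 0 | 0) + b.d.b.0 | ··b··> v1, ··d··> v2
  v1 = d.b.0 | ··d··> v3
  v2 = 0 | 0 + 0 | 0 | deadlocked
  v3 = b.0 | ··b··> v4
  v4 = 0 | deadlocked
Executing dd from P (initial set {u0}):
  step 1 (d): {u1, u2}
  step 2 (d): {u3}
  ✓ P
Executing dd from Q (initial set {v0}):
  step 1 (d): {v2}
  step 2 (d): no successor for Q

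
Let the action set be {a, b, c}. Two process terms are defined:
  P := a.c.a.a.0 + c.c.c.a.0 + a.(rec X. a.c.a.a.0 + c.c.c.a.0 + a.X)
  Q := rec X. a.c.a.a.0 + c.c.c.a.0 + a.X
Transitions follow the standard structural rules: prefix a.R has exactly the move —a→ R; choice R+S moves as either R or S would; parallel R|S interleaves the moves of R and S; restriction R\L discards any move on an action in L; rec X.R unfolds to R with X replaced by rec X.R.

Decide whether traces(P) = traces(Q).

P's transition system — 8 states:
  u0 = a.c.a.a.0 + c.c.c.a.0 + a.(rec X. a.c.a.a.0 + c.c.c.a.0 + a.X) has moves ··a··> u1, ··a··> u2, ··c··> u3
  u1 = c.a.a.0 has moves ··c··> u4
  u2 = rec X. a.c.a.a.0 + c.c.c.a.0 + a.X has moves ··a··> u1, ··a··> u2, ··c··> u3
  u3 = c.c.a.0 has moves ··c··> u5
  u4 = a.a.0 has moves ··a··> u6
  u5 = c.a.0 has moves ··c··> u6
  u6 = a.0 has moves ··a··> u7
  u7 = 0 has moves stopped
Q's transition system — 7 states:
  v0 = rec X. a.c.a.a.0 + c.c.c.a.0 + a.X has moves ··a··> v0, ··a··> v1, ··c··> v2
  v1 = c.a.a.0 has moves ··c··> v3
  v2 = c.c.a.0 has moves ··c··> v4
  v3 = a.a.0 has moves ··a··> v5
  v4 = c.a.0 has moves ··c··> v5
  v5 = a.0 has moves ··a··> v6
  v6 = 0 has moves stopped
Partition-refinement fixed point:
  B0 = {u0, u2, v0}
  B1 = {u3, v2}
  B2 = {u5, v4}
  B3 = {u6, v5}
  B4 = {u7, v6}
  B5 = {u1, v1}
  B6 = {u4, v3}
u0 ∈ B0, v0 ∈ B0 → same block
Bisimilar ⇒ trace-equivalent.

traces(P) = traces(Q)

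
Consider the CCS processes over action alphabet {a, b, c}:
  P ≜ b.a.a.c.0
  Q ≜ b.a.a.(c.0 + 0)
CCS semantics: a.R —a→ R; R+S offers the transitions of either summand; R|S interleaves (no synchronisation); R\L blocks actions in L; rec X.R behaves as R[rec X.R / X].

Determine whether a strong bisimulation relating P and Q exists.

bisimilar

P's transition system — 5 states:
  s0 = b.a.a.c.0 → =b=> s1
  s1 = a.a.c.0 → =a=> s2
  s2 = a.c.0 → =a=> s3
  s3 = c.0 → =c=> s4
  s4 = 0 → ∅
Q's transition system — 5 states:
  t0 = b.a.a.(c.0 + 0) → =b=> t1
  t1 = a.a.(c.0 + 0) → =a=> t2
  t2 = a.(c.0 + 0) → =a=> t3
  t3 = c.0 + 0 → =c=> t4
  t4 = 0 → ∅
Bisimilarity quotient blocks:
  B0 = {s0, t0}
  B1 = {s1, t1}
  B2 = {s2, t2}
  B3 = {s3, t3}
  B4 = {s4, t4}
s0 ∈ B0, t0 ∈ B0 → same block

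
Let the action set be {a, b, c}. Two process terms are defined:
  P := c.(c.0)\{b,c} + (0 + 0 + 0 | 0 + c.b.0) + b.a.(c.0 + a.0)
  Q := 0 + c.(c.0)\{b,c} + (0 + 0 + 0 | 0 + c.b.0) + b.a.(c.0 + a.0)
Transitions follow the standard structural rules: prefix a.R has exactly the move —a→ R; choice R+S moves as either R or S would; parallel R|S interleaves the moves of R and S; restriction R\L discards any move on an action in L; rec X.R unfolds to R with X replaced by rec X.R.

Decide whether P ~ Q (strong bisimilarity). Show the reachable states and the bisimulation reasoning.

P ~ Q

Reachable graph of P (6 states):
  u0 = c.(c.0)\{b,c} + (0 + 0 + 0 | 0 + c.b.0) + b.a.(c.0 + a.0) :: -b-> u1, -c-> u2, -c-> u3
  u1 = a.(c.0 + a.0) :: -a-> u4
  u2 = (c.0)\{b,c} :: (no moves)
  u3 = b.0 :: -b-> u5
  u4 = c.0 + a.0 :: -a-> u5, -c-> u5
  u5 = 0 :: (no moves)
Reachable graph of Q (6 states):
  v0 = 0 + c.(c.0)\{b,c} + (0 + 0 + 0 | 0 + c.b.0) + b.a.(c.0 + a.0) :: -b-> v1, -c-> v2, -c-> v3
  v1 = a.(c.0 + a.0) :: -a-> v4
  v2 = (c.0)\{b,c} :: (no moves)
  v3 = b.0 :: -b-> v5
  v4 = c.0 + a.0 :: -a-> v5, -c-> v5
  v5 = 0 :: (no moves)
Bisimilarity quotient blocks:
  B0 = {u0, v0}
  B1 = {u2, u5, v2, v5}
  B2 = {u1, v1}
  B3 = {u4, v4}
  B4 = {u3, v3}
u0 ∈ B0, v0 ∈ B0 → same block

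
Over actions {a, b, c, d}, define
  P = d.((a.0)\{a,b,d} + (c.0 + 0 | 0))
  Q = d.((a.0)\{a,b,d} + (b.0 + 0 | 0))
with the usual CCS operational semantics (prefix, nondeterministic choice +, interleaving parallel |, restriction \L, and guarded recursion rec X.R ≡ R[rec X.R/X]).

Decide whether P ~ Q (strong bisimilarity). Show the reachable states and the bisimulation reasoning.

P ≁ Q

P's transition system — 3 states:
  s0 = d.((a.0)\{a,b,d} + (c.0 + 0 | 0)) ⊢ —d→ s1
  s1 = (a.0)\{a,b,d} + (c.0 + 0 | 0) ⊢ —c→ s2
  s2 = 0 ⊢ stopped
Q's transition system — 3 states:
  t0 = d.((a.0)\{a,b,d} + (b.0 + 0 | 0)) ⊢ —d→ t1
  t1 = (a.0)\{a,b,d} + (b.0 + 0 | 0) ⊢ —b→ t2
  t2 = 0 ⊢ stopped
Bisimilarity quotient blocks:
  B0 = {s0}
  B1 = {s1}
  B2 = {s2, t2}
  B3 = {t0}
  B4 = {t1}
s0 ∈ B0, t0 ∈ B3 → different blocks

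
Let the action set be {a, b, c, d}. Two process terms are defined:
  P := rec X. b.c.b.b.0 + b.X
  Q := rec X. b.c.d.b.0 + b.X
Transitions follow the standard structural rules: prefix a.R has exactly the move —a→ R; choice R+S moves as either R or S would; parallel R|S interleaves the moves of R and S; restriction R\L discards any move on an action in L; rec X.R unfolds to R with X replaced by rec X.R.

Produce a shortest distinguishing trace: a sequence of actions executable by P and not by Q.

bcb

Reachable graph of P (5 states):
  p0 = rec X. b.c.b.b.0 + b.X ⊢ ··b··> p0, ··b··> p1
  p1 = c.b.b.0 ⊢ ··c··> p2
  p2 = b.b.0 ⊢ ··b··> p3
  p3 = b.0 ⊢ ··b··> p4
  p4 = 0 ⊢ ∅
Reachable graph of Q (5 states):
  q0 = rec X. b.c.d.b.0 + b.X ⊢ ··b··> q0, ··b··> q1
  q1 = c.d.b.0 ⊢ ··c··> q2
  q2 = d.b.0 ⊢ ··d··> q3
  q3 = b.0 ⊢ ··b··> q4
  q4 = 0 ⊢ ∅
Run σ = ⟨bcb⟩ on P: start {p0}
  [1] b ⇒ {p0, p1}
  [2] c ⇒ {p2}
  [3] b ⇒ {p3}
  ✓ P
Run σ = ⟨bcb⟩ on Q: start {q0}
  [1] b ⇒ {q0, q1}
  [2] c ⇒ {q2}
  [3] b ⇒ ∅  — Q cannot continue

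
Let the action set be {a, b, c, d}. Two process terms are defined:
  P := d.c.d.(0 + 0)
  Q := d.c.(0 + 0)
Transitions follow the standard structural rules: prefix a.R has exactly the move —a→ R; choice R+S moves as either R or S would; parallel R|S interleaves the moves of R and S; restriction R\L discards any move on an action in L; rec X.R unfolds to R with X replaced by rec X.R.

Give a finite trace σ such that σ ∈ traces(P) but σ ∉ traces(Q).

dcd

LTS(P): 4 reachable states
  m0 = d.c.d.(0 + 0) → —d→ m1
  m1 = c.d.(0 + 0) → —c→ m2
  m2 = d.(0 + 0) → —d→ m3
  m3 = 0 + 0 → stopped
LTS(Q): 3 reachable states
  n0 = d.c.(0 + 0) → —d→ n1
  n1 = c.(0 + 0) → —c→ n2
  n2 = 0 + 0 → stopped
Run σ = ⟨dcd⟩ on P: start {m0}
  step 1 (d): {m1}
  step 2 (c): {m2}
  step 3 (d): {m3}
  ✓ P
Run σ = ⟨dcd⟩ on Q: start {n0}
  step 1 (d): {n1}
  step 2 (c): {n2}
  step 3 (d): ∅ (Q stuck)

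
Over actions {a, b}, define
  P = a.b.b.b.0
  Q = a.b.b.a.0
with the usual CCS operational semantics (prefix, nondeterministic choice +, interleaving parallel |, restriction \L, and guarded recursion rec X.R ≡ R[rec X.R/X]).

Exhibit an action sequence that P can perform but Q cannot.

Reachable graph of P (5 states):
  p0 = a.b.b.b.0 :: --a--▸ p1
  p1 = b.b.b.0 :: --b--▸ p2
  p2 = b.b.0 :: --b--▸ p3
  p3 = b.0 :: --b--▸ p4
  p4 = 0 :: ·
Reachable graph of Q (5 states):
  q0 = a.b.b.a.0 :: --a--▸ q1
  q1 = b.b.a.0 :: --b--▸ q2
  q2 = b.a.0 :: --b--▸ q3
  q3 = a.0 :: --a--▸ q4
  q4 = 0 :: ·
Trace ⟨abbb⟩ through P, begin at {p0}:
  step 1 (a): {p1}
  step 2 (b): {p2}
  step 3 (b): {p3}
  step 4 (b): {p4}
  ✓ P
Trace ⟨abbb⟩ through Q, begin at {q0}:
  step 1 (a): {q1}
  step 2 (b): {q2}
  step 3 (b): {q3}
  step 4 (b): ∅  — Q cannot continue

abbb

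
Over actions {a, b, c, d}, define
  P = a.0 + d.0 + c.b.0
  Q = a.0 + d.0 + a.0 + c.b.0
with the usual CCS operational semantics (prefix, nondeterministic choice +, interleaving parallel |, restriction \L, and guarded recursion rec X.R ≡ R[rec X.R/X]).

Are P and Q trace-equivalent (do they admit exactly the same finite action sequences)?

trace-equivalent

LTS(P): 3 reachable states
  u0 = a.0 + d.0 + c.b.0 → ··a··> u1, ··c··> u2, ··d··> u1
  u1 = 0 → ∅
  u2 = b.0 → ··b··> u1
LTS(Q): 3 reachable states
  v0 = a.0 + d.0 + a.0 + c.b.0 → ··a··> v1, ··c··> v2, ··d··> v1
  v1 = 0 → ∅
  v2 = b.0 → ··b··> v1
Bisimilarity quotient blocks:
  B0 = {u0, v0}
  B1 = {u1, v1}
  B2 = {u2, v2}
u0 ∈ B0, v0 ∈ B0 → same block
Bisimilar ⇒ trace-equivalent.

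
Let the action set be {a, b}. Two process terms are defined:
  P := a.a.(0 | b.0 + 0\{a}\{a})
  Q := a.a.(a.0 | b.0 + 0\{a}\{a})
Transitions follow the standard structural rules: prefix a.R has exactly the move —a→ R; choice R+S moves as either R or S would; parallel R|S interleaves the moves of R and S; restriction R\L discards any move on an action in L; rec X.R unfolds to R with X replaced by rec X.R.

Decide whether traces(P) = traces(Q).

trace-distinct — witness ⟨aaa⟩

P's transition system — 4 states:
  m0 = a.a.(0 | b.0 + 0\{a}\{a}) → —a→ m1
  m1 = a.(0 | b.0 + 0\{a}\{a}) → —a→ m2
  m2 = 0 | b.0 + 0\{a}\{a} → —b→ m3
  m3 = 0 | 0 → (no moves)
Q's transition system — 6 states:
  n0 = a.a.(a.0 | b.0 + 0\{a}\{a}) → —a→ n1
  n1 = a.(a.0 | b.0 + 0\{a}\{a}) → —a→ n2
  n2 = a.0 | b.0 + 0\{a}\{a} → —a→ n3, —b→ n4
  n3 = 0 | b.0 → —b→ n5
  n4 = a.0 | 0 → —a→ n5
  n5 = 0 | 0 → (no moves)
Trace ⟨aaa⟩ through Q, begin at {n0}:
  step 1 (a): {n1}
  step 2 (a): {n2}
  step 3 (a): {n3}
  ✓ Q
Trace ⟨aaa⟩ through P, begin at {m0}:
  step 1 (a): {m1}
  step 2 (a): {m2}
  step 3 (a): no successor for P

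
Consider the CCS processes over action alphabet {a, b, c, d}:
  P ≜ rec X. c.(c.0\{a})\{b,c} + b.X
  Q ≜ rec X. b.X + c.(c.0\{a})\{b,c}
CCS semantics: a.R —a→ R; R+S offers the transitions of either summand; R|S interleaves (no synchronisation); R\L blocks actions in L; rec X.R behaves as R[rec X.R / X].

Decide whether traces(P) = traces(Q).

LTS(P): 2 reachable states
  p0 = rec X. c.(c.0\{a})\{b,c} + b.X → =b=> p0, =c=> p1
  p1 = (c.0\{a})\{b,c} → ∅
LTS(Q): 2 reachable states
  q0 = rec X. b.X + c.(c.0\{a})\{b,c} → =b=> q0, =c=> q1
  q1 = (c.0\{a})\{b,c} → ∅
Bisimilarity quotient blocks:
  B0 = {p0, q0}
  B1 = {p1, q1}
p0 ∈ B0, q0 ∈ B0 → same block
Bisimilar ⇒ trace-equivalent.

trace-equivalent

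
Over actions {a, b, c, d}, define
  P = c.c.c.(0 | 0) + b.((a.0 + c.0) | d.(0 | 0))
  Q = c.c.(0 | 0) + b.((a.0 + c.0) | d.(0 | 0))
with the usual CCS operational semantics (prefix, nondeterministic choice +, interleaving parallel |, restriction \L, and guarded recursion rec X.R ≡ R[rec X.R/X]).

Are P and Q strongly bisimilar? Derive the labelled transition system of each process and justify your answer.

NO

LTS(P): 8 reachable states
  s0 = c.c.c.(0 | 0) + b.((a.0 + c.0) | d.(0 | 0)) | —b→ s1, —c→ s2
  s1 = (a.0 + c.0) | d.(0 | 0) | —a→ s3, —c→ s3, —d→ s4
  s2 = c.c.(0 | 0) | —c→ s5
  s3 = 0 | d.(0 | 0) | —d→ s6
  s4 = (a.0 + c.0) | (0 | 0) | —a→ s6, —c→ s6
  s5 = c.(0 | 0) | —c→ s7
  s6 = 0 | (0 | 0) | ∅
  s7 = 0 | 0 | ∅
LTS(Q): 7 reachable states
  t0 = c.c.(0 | 0) + b.((a.0 + c.0) | d.(0 | 0)) | —b→ t1, —c→ t2
  t1 = (a.0 + c.0) | d.(0 | 0) | —a→ t3, —c→ t3, —d→ t4
  t2 = c.(0 | 0) | —c→ t5
  t3 = 0 | d.(0 | 0) | —d→ t6
  t4 = (a.0 + c.0) | (0 | 0) | —a→ t6, —c→ t6
  t5 = 0 | 0 | ∅
  t6 = 0 | (0 | 0) | ∅
Coarsest stable partition (strong bisimilarity classes):
  B0 = {s0}
  B1 = {s1, t1}
  B2 = {s3, t3}
  B3 = {s6, s7, t5, t6}
  B4 = {s4, t4}
  B5 = {s2}
  B6 = {s5, t2}
  B7 = {t0}
s0 ∈ B0, t0 ∈ B7 → different blocks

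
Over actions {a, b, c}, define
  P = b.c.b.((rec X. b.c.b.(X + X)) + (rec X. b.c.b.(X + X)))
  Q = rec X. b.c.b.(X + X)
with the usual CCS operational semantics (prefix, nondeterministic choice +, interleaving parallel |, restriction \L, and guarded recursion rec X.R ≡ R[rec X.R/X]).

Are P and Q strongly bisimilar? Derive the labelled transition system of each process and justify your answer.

Reachable graph of P (4 states):
  s0 = b.c.b.((rec X. b.c.b.(X + X)) + (rec X. b.c.b.(X + X))) ⊢ -b-> s1
  s1 = c.b.((rec X. b.c.b.(X + X)) + (rec X. b.c.b.(X + X))) ⊢ -c-> s2
  s2 = b.((rec X. b.c.b.(X + X)) + (rec X. b.c.b.(X + X))) ⊢ -b-> s3
  s3 = (rec X. b.c.b.(X + X)) + (rec X. b.c.b.(X + X)) ⊢ -b-> s1
Reachable graph of Q (4 states):
  t0 = rec X. b.c.b.(X + X) ⊢ -b-> t1
  t1 = c.b.((rec X. b.c.b.(X + X)) + (rec X. b.c.b.(X + X))) ⊢ -c-> t2
  t2 = b.((rec X. b.c.b.(X + X)) + (rec X. b.c.b.(X + X))) ⊢ -b-> t3
  t3 = (rec X. b.c.b.(X + X)) + (rec X. b.c.b.(X + X)) ⊢ -b-> t1
Coarsest stable partition (strong bisimilarity classes):
  B0 = {s0, s3, t0, t3}
  B1 = {s1, t1}
  B2 = {s2, t2}
s0 ∈ B0, t0 ∈ B0 → same block

YES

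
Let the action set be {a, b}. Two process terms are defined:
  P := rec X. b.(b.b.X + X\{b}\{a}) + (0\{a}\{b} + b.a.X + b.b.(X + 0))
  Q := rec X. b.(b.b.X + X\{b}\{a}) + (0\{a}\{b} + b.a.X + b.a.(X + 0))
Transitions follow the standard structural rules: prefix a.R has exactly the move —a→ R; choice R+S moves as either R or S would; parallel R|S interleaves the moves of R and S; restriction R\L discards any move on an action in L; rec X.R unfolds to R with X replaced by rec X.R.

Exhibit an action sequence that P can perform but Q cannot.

LTS(P): 6 reachable states
  p0 = rec X. b.(b.b.X + X\{b}\{a}) + (0\{a}\{b} + b.a.X + b.b.(X + 0)) :: =b=> p1, =b=> p2, =b=> p3
  p1 = a.(rec X. b.(b.b.X + X\{b}\{a}) + (0\{a}\{b} + b.a.X + b.b.(X + 0))) :: =a=> p0
  p2 = b.((rec X. b.(b.b.X + X\{b}\{a}) + (0\{a}\{b} + b.a.X + b.b.(X + 0))) + 0) :: =b=> p4
  p3 = b.b.(rec X. b.(b.b.X + X\{b}\{a}) + (0\{a}\{b} + b.a.X + b.b.(X + 0))) + (rec X. b.(b.b.X + X\{b}\{a}) + (0\{a}\{b} + b.a.X + b.b.(X + 0)))\{b}\{a} :: =b=> p5
  p4 = (rec X. b.(b.b.X + X\{b}\{a}) + (0\{a}\{b} + b.a.X + b.b.(X + 0))) + 0 :: =b=> p1, =b=> p2, =b=> p3
  p5 = b.(rec X. b.(b.b.X + X\{b}\{a}) + (0\{a}\{b} + b.a.X + b.b.(X + 0))) :: =b=> p0
LTS(Q): 6 reachable states
  q0 = rec X. b.(b.b.X + X\{b}\{a}) + (0\{a}\{b} + b.a.X + b.a.(X + 0)) :: =b=> q1, =b=> q2, =b=> q3
  q1 = a.((rec X. b.(b.b.X + X\{b}\{a}) + (0\{a}\{b} + b.a.X + b.a.(X + 0))) + 0) :: =a=> q4
  q2 = a.(rec X. b.(b.b.X + X\{b}\{a}) + (0\{a}\{b} + b.a.X + b.a.(X + 0))) :: =a=> q0
  q3 = b.b.(rec X. b.(b.b.X + X\{b}\{a}) + (0\{a}\{b} + b.a.X + b.a.(X + 0))) + (rec X. b.(b.b.X + X\{b}\{a}) + (0\{a}\{b} + b.a.X + b.a.(X + 0)))\{b}\{a} :: =b=> q5
  q4 = (rec X. b.(b.b.X + X\{b}\{a}) + (0\{a}\{b} + b.a.X + b.a.(X + 0))) + 0 :: =b=> q1, =b=> q2, =b=> q3
  q5 = b.(rec X. b.(b.b.X + X\{b}\{a}) + (0\{a}\{b} + b.a.X + b.a.(X + 0))) :: =b=> q0
Trace ⟨bbba⟩ through P, begin at {p0}:
  step 1 (b): {p1, p2, p3}
  step 2 (b): {p4, p5}
  step 3 (b): {p0, p1, p2, p3}
  step 4 (a): {p0}
  — P admits the full trace.
Trace ⟨bbba⟩ through Q, begin at {q0}:
  step 1 (b): {q1, q2, q3}
  step 2 (b): {q5}
  step 3 (b): {q0}
  step 4 (a): ∅ (Q stuck)

bbba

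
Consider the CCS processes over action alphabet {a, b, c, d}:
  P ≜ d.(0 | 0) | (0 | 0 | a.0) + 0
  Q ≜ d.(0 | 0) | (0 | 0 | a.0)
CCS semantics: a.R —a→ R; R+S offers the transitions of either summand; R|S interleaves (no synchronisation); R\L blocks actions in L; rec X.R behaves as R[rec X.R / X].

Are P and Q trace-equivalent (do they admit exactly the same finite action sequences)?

YES

Reachable graph of P (4 states):
  p0 = d.(0 | 0) | (0 | 0 | a.0) + 0 has moves =a=> p1, =d=> p2
  p1 = d.(0 | 0) | (0 | 0 | 0) has moves =d=> p3
  p2 = 0 | 0 | (0 | 0 | a.0) has moves =a=> p3
  p3 = 0 | 0 | (0 | 0 | 0) has moves stopped
Reachable graph of Q (4 states):
  q0 = d.(0 | 0) | (0 | 0 | a.0) has moves =a=> q1, =d=> q2
  q1 = d.(0 | 0) | (0 | 0 | 0) has moves =d=> q3
  q2 = 0 | 0 | (0 | 0 | a.0) has moves =a=> q3
  q3 = 0 | 0 | (0 | 0 | 0) has moves stopped
Bisimilarity quotient blocks:
  B0 = {p0, q0}
  B1 = {p1, q1}
  B2 = {p3, q3}
  B3 = {p2, q2}
p0 ∈ B0, q0 ∈ B0 → same block
Bisimilar ⇒ trace-equivalent.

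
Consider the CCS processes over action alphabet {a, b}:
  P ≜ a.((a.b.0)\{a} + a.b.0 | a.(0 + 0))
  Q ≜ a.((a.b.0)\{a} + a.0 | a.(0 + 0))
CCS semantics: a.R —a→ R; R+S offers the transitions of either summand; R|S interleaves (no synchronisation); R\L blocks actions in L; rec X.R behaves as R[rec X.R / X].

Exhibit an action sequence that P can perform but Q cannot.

aab

P's transition system — 7 states:
  p0 = a.((a.b.0)\{a} + a.b.0 | a.(0 + 0)) | =a=> p1
  p1 = (a.b.0)\{a} + a.b.0 | a.(0 + 0) | =a=> p2, =a=> p3
  p2 = a.b.0 | (0 + 0) | =a=> p4
  p3 = b.0 | a.(0 + 0) | =a=> p4, =b=> p5
  p4 = b.0 | (0 + 0) | =b=> p6
  p5 = 0 | a.(0 + 0) | =a=> p6
  p6 = 0 | (0 + 0) | ·
Q's transition system — 5 states:
  q0 = a.((a.b.0)\{a} + a.0 | a.(0 + 0)) | =a=> q1
  q1 = (a.b.0)\{a} + a.0 | a.(0 + 0) | =a=> q2, =a=> q3
  q2 = 0 | a.(0 + 0) | =a=> q4
  q3 = a.0 | (0 + 0) | =a=> q4
  q4 = 0 | (0 + 0) | ·
Run σ = ⟨aab⟩ on P: start {p0}
  [1] a ⇒ {p1}
  [2] a ⇒ {p2, p3}
  [3] b ⇒ {p5}
  ✓ P
Run σ = ⟨aab⟩ on Q: start {q0}
  [1] a ⇒ {q1}
  [2] a ⇒ {q2, q3}
  [3] b ⇒ no successor for Q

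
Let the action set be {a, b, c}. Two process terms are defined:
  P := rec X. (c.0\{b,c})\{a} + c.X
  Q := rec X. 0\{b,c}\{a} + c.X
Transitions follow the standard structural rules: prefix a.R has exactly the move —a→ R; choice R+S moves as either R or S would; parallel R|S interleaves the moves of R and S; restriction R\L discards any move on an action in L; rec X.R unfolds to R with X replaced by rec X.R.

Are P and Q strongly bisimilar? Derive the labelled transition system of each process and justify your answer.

P ≁ Q

P's transition system — 2 states:
  m0 = rec X. (c.0\{b,c})\{a} + c.X has moves --c--▸ m0, --c--▸ m1
  m1 = 0\{b,c}\{a} has moves ·
Q's transition system — 1 states:
  n0 = rec X. 0\{b,c}\{a} + c.X has moves --c--▸ n0
Bisimilarity quotient blocks:
  B0 = {m0}
  B1 = {m1}
  B2 = {n0}
m0 ∈ B0, n0 ∈ B2 → different blocks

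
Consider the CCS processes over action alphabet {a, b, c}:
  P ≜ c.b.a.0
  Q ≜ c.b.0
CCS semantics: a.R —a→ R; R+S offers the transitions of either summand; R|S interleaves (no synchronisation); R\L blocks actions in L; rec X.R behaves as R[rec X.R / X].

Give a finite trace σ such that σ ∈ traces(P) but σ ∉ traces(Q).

cba

P's transition system — 4 states:
  s0 = c.b.a.0 has moves -c-> s1
  s1 = b.a.0 has moves -b-> s2
  s2 = a.0 has moves -a-> s3
  s3 = 0 has moves ∅
Q's transition system — 3 states:
  t0 = c.b.0 has moves -c-> t1
  t1 = b.0 has moves -b-> t2
  t2 = 0 has moves ∅
Run σ = ⟨cba⟩ on P: start {s0}
  [1] c ⇒ {s1}
  [2] b ⇒ {s2}
  [3] a ⇒ {s3}
  P completes σ.
Run σ = ⟨cba⟩ on Q: start {t0}
  [1] c ⇒ {t1}
  [2] b ⇒ {t2}
  [3] a ⇒ ∅  — Q cannot continue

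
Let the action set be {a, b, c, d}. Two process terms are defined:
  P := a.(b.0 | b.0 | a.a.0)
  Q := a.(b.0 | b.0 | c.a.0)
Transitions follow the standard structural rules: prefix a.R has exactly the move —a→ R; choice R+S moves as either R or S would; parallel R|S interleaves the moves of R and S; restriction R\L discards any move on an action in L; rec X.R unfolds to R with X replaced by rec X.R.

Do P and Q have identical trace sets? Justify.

Reachable graph of P (13 states):
  s0 = a.(b.0 | b.0 | a.a.0) | —a→ s1
  s1 = b.0 | b.0 | a.a.0 | —a→ s2, —b→ s3, —b→ s4
  s2 = b.0 | b.0 | a.0 | —a→ s5, —b→ s6, —b→ s7
  s3 = 0 | b.0 | a.a.0 | —a→ s6, —b→ s8
  s4 = b.0 | 0 | a.a.0 | —a→ s7, —b→ s8
  s5 = b.0 | b.0 | 0 | —b→ s10, —b→ s9
  s6 = 0 | b.0 | a.0 | —a→ s9, —b→ s11
  s7 = b.0 | 0 | a.0 | —a→ s10, —b→ s11
  s8 = 0 | 0 | a.a.0 | —a→ s11
  s9 = 0 | b.0 | 0 | —b→ s12
  s10 = b.0 | 0 | 0 | —b→ s12
  s11 = 0 | 0 | a.0 | —a→ s12
  s12 = 0 | 0 | 0 | stopped
Reachable graph of Q (13 states):
  t0 = a.(b.0 | b.0 | c.a.0) | —a→ t1
  t1 = b.0 | b.0 | c.a.0 | —b→ t2, —b→ t3, —c→ t4
  t2 = 0 | b.0 | c.a.0 | —b→ t5, —c→ t6
  t3 = b.0 | 0 | c.a.0 | —b→ t5, —c→ t7
  t4 = b.0 | b.0 | a.0 | —a→ t8, —b→ t6, —b→ t7
  t5 = 0 | 0 | c.a.0 | —c→ t9
  t6 = 0 | b.0 | a.0 | —a→ t10, —b→ t9
  t7 = b.0 | 0 | a.0 | —a→ t11, —b→ t9
  t8 = b.0 | b.0 | 0 | —b→ t10, —b→ t11
  t9 = 0 | 0 | a.0 | —a→ t12
  t10 = 0 | b.0 | 0 | —b→ t12
  t11 = b.0 | 0 | 0 | —b→ t12
  t12 = 0 | 0 | 0 | stopped
Trace ⟨aa⟩ through P, begin at {s0}:
  [1] a ⇒ {s1}
  [2] a ⇒ {s2}
  P completes σ.
Trace ⟨aa⟩ through Q, begin at {t0}:
  [1] a ⇒ {t1}
  [2] a ⇒ ∅ (Q stuck)

traces(P) ≠ traces(Q) — witness ⟨aa⟩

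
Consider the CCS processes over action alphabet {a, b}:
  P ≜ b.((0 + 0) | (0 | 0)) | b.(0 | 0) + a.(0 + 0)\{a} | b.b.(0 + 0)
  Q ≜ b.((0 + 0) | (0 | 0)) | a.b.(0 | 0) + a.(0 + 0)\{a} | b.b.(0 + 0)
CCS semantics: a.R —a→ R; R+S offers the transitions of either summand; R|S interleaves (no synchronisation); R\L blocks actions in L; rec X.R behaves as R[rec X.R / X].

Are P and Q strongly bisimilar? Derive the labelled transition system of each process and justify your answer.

P's transition system — 9 states:
  p0 = b.((0 + 0) | (0 | 0)) | b.(0 | 0) + a.(0 + 0)\{a} | b.b.(0 + 0) | =a=> p1, =b=> p2, =b=> p3, =b=> p4
  p1 = (0 + 0)\{a} | b.b.(0 + 0) | =b=> p5
  p2 = (0 + 0) | (0 | 0) | b.(0 | 0) | =b=> p6
  p3 = a.(0 + 0)\{a} | b.(0 + 0) | =a=> p5, =b=> p7
  p4 = b.((0 + 0) | (0 | 0)) | (0 | 0) | =b=> p6
  p5 = (0 + 0)\{a} | b.(0 + 0) | =b=> p8
  p6 = (0 + 0) | (0 | 0) | (0 | 0) | ·
  p7 = a.(0 + 0)\{a} | (0 + 0) | =a=> p8
  p8 = (0 + 0)\{a} | (0 + 0) | ·
Q's transition system — 11 states:
  q0 = b.((0 + 0) | (0 | 0)) | a.b.(0 | 0) + a.(0 + 0)\{a} | b.b.(0 + 0) | =a=> q1, =a=> q2, =b=> q3, =b=> q4
  q1 = (0 + 0)\{a} | b.b.(0 + 0) | =b=> q5
  q2 = b.((0 + 0) | (0 | 0)) | b.(0 | 0) | =b=> q6, =b=> q7
  q3 = (0 + 0) | (0 | 0) | a.b.(0 | 0) | =a=> q6
  q4 = a.(0 + 0)\{a} | b.(0 + 0) | =a=> q5, =b=> q8
  q5 = (0 + 0)\{a} | b.(0 + 0) | =b=> q9
  q6 = (0 + 0) | (0 | 0) | b.(0 | 0) | =b=> q10
  q7 = b.((0 + 0) | (0 | 0)) | (0 | 0) | =b=> q10
  q8 = a.(0 + 0)\{a} | (0 + 0) | =a=> q9
  q9 = (0 + 0)\{a} | (0 + 0) | ·
  q10 = (0 + 0) | (0 | 0) | (0 | 0) | ·
Bisimilarity quotient blocks:
  B0 = {p0}
  B1 = {p1, q1, q2}
  B2 = {p2, p4, p5, q5, q6, q7}
  B3 = {p6, p8, q10, q9}
  B4 = {p3, q4}
  B5 = {p7, q8}
  B6 = {q0}
  B7 = {q3}
p0 ∈ B0, q0 ∈ B6 → different blocks

NO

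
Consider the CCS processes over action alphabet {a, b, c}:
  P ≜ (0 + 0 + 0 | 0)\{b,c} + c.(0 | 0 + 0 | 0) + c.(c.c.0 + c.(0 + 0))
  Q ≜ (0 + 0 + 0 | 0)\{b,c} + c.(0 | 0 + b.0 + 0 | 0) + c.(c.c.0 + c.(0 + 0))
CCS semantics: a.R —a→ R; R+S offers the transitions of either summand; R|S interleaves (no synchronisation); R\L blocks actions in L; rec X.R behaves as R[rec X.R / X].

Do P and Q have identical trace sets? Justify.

P's transition system — 6 states:
  s0 = (0 + 0 + 0 | 0)\{b,c} + c.(0 | 0 + 0 | 0) + c.(c.c.0 + c.(0 + 0)) :: -c-> s1, -c-> s2
  s1 = 0 | 0 + 0 | 0 :: ·
  s2 = c.c.0 + c.(0 + 0) :: -c-> s3, -c-> s4
  s3 = 0 + 0 :: ·
  s4 = c.0 :: -c-> s5
  s5 = 0 :: ·
Q's transition system — 6 states:
  t0 = (0 + 0 + 0 | 0)\{b,c} + c.(0 | 0 + b.0 + 0 | 0) + c.(c.c.0 + c.(0 + 0)) :: -c-> t1, -c-> t2
  t1 = 0 | 0 + b.0 + 0 | 0 :: -b-> t3
  t2 = c.c.0 + c.(0 + 0) :: -c-> t4, -c-> t5
  t3 = 0 :: ·
  t4 = 0 + 0 :: ·
  t5 = c.0 :: -c-> t3
Run σ = ⟨cb⟩ on Q: start {t0}
  after c @ step 1: {t1, t2}
  after b @ step 2: {t3}
  ✓ Q
Run σ = ⟨cb⟩ on P: start {s0}
  after c @ step 1: {s1, s2}
  after b @ step 2: no successor for P

NO — witness ⟨cb⟩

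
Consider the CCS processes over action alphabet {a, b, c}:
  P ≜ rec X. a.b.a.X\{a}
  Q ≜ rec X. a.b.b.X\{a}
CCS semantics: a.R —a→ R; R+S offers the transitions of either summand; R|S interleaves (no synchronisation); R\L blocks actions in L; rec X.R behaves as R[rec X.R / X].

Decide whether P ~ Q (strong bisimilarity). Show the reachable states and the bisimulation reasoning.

LTS(P): 4 reachable states
  p0 = rec X. a.b.a.X\{a} | --a--▸ p1
  p1 = b.a.(rec X. a.b.a.X\{a})\{a} | --b--▸ p2
  p2 = a.(rec X. a.b.a.X\{a})\{a} | --a--▸ p3
  p3 = (rec X. a.b.a.X\{a})\{a} | ∅
LTS(Q): 4 reachable states
  q0 = rec X. a.b.b.X\{a} | --a--▸ q1
  q1 = b.b.(rec X. a.b.b.X\{a})\{a} | --b--▸ q2
  q2 = b.(rec X. a.b.b.X\{a})\{a} | --b--▸ q3
  q3 = (rec X. a.b.b.X\{a})\{a} | ∅
Coarsest stable partition (strong bisimilarity classes):
  B0 = {p0}
  B1 = {p1}
  B2 = {p2}
  B3 = {p3, q3}
  B4 = {q0}
  B5 = {q1}
  B6 = {q2}
p0 ∈ B0, q0 ∈ B4 → different blocks

not bisimilar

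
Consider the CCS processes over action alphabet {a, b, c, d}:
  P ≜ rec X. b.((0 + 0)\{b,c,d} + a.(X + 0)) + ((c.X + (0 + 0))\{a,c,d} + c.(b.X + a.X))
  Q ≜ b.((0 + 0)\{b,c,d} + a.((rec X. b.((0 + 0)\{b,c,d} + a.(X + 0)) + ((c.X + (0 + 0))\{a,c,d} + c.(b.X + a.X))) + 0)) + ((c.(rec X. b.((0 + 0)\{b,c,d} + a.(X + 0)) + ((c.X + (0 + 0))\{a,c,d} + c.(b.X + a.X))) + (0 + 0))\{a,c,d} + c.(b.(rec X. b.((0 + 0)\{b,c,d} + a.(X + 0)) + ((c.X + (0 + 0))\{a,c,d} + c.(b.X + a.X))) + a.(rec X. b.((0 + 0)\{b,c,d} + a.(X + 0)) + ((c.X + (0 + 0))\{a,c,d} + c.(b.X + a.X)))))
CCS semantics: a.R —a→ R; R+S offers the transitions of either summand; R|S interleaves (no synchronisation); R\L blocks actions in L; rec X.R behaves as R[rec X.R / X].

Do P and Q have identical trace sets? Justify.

trace-equivalent

Reachable graph of P (4 states):
  u0 = rec X. b.((0 + 0)\{b,c,d} + a.(X + 0)) + ((c.X + (0 + 0))\{a,c,d} + c.(b.X + a.X)) | ··b··> u1, ··c··> u2
  u1 = (0 + 0)\{b,c,d} + a.((rec X. b.((0 + 0)\{b,c,d} + a.(X + 0)) + ((c.X + (0 + 0))\{a,c,d} + c.(b.X + a.X))) + 0) | ··a··> u3
  u2 = b.(rec X. b.((0 + 0)\{b,c,d} + a.(X + 0)) + ((c.X + (0 + 0))\{a,c,d} + c.(b.X + a.X))) + a.(rec X. b.((0 + 0)\{b,c,d} + a.(X + 0)) + ((c.X + (0 + 0))\{a,c,d} + c.(b.X + a.X))) | ··a··> u0, ··b··> u0
  u3 = (rec X. b.((0 + 0)\{b,c,d} + a.(X + 0)) + ((c.X + (0 + 0))\{a,c,d} + c.(b.X + a.X))) + 0 | ··b··> u1, ··c··> u2
Reachable graph of Q (5 states):
  v0 = b.((0 + 0)\{b,c,d} + a.((rec X. b.((0 + 0)\{b,c,d} + a.(X + 0)) + ((c.X + (0 + 0))\{a,c,d} + c.(b.X + a.X))) + 0)) + ((c.(rec X. b.((0 + 0)\{b,c,d} + a.(X + 0)) + ((c.X + (0 + 0))\{a,c,d} + c.(b.X + a.X))) + (0 + 0))\{a,c,d} + c.(b.(rec X. b.((0 + 0)\{b,c,d} + a.(X + 0)) + ((c.X + (0 + 0))\{a,c,d} + c.(b.X + a.X))) + a.(rec X. b.((0 + 0)\{b,c,d} + a.(X + 0)) + ((c.X + (0 + 0))\{a,c,d} + c.(b.X + a.X))))) | ··b··> v1, ··c··> v2
  v1 = (0 + 0)\{b,c,d} + a.((rec X. b.((0 + 0)\{b,c,d} + a.(X + 0)) + ((c.X + (0 + 0))\{a,c,d} + c.(b.X + a.X))) + 0) | ··a··> v3
  v2 = b.(rec X. b.((0 + 0)\{b,c,d} + a.(X + 0)) + ((c.X + (0 + 0))\{a,c,d} + c.(b.X + a.X))) + a.(rec X. b.((0 + 0)\{b,c,d} + a.(X + 0)) + ((c.X + (0 + 0))\{a,c,d} + c.(b.X + a.X))) | ··a··> v4, ··b··> v4
  v3 = (rec X. b.((0 + 0)\{b,c,d} + a.(X + 0)) + ((c.X + (0 + 0))\{a,c,d} + c.(b.X + a.X))) + 0 | ··b··> v1, ··c··> v2
  v4 = rec X. b.((0 + 0)\{b,c,d} + a.(X + 0)) + ((c.X + (0 + 0))\{a,c,d} + c.(b.X + a.X)) | ··b··> v1, ··c··> v2
Bisimilarity quotient blocks:
  B0 = {u0, u3, v0, v3, v4}
  B1 = {u1, v1}
  B2 = {u2, v2}
u0 ∈ B0, v0 ∈ B0 → same block
Bisimilar ⇒ trace-equivalent.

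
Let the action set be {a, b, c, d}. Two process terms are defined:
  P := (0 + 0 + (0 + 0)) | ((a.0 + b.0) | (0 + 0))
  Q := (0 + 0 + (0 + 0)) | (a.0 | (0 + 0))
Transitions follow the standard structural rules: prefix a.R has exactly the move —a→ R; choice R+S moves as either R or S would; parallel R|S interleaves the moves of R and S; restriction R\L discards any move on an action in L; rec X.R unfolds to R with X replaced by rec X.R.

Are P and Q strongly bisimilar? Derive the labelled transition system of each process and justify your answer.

not bisimilar

LTS(P): 2 reachable states
  u0 = (0 + 0 + (0 + 0)) | ((a.0 + b.0) | (0 + 0)) has moves --a--▸ u1, --b--▸ u1
  u1 = (0 + 0 + (0 + 0)) | (0 | (0 + 0)) has moves deadlocked
LTS(Q): 2 reachable states
  v0 = (0 + 0 + (0 + 0)) | (a.0 | (0 + 0)) has moves --a--▸ v1
  v1 = (0 + 0 + (0 + 0)) | (0 | (0 + 0)) has moves deadlocked
Bisimilarity quotient blocks:
  B0 = {u0}
  B1 = {u1, v1}
  B2 = {v0}
u0 ∈ B0, v0 ∈ B2 → different blocks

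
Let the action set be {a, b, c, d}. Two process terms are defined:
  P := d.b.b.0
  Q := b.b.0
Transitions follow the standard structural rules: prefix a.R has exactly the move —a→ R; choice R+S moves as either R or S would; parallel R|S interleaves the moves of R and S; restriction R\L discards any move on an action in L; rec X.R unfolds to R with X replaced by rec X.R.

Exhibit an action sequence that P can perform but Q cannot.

d

LTS(P): 4 reachable states
  u0 = d.b.b.0 has moves ··d··> u1
  u1 = b.b.0 has moves ··b··> u2
  u2 = b.0 has moves ··b··> u3
  u3 = 0 has moves (no moves)
LTS(Q): 3 reachable states
  v0 = b.b.0 has moves ··b··> v1
  v1 = b.0 has moves ··b··> v2
  v2 = 0 has moves (no moves)
Executing d from P (initial set {u0}):
  after d @ step 1: {u1}
  ✓ P
Executing d from Q (initial set {v0}):
  after d @ step 1: ∅ (Q stuck)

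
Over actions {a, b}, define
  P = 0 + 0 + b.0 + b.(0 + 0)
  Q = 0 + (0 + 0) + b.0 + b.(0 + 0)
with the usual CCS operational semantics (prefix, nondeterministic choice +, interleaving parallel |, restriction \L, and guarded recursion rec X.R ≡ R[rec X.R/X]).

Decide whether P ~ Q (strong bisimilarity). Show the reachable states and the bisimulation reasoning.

P's transition system — 3 states:
  m0 = 0 + 0 + b.0 + b.(0 + 0) has moves —b→ m1, —b→ m2
  m1 = 0 has moves (no moves)
  m2 = 0 + 0 has moves (no moves)
Q's transition system — 3 states:
  n0 = 0 + (0 + 0) + b.0 + b.(0 + 0) has moves —b→ n1, —b→ n2
  n1 = 0 has moves (no moves)
  n2 = 0 + 0 has moves (no moves)
Partition-refinement fixed point:
  B0 = {m0, n0}
  B1 = {m1, m2, n1, n2}
m0 ∈ B0, n0 ∈ B0 → same block

YES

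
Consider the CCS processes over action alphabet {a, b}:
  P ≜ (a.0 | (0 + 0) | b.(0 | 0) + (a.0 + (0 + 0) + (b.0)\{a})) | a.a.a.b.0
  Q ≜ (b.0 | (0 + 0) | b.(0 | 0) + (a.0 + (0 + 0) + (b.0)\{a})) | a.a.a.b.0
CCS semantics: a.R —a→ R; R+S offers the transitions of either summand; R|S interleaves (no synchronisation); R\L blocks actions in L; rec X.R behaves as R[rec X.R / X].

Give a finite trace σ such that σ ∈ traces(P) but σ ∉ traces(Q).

aabaa

LTS(P): 30 reachable states
  p0 = (a.0 | (0 + 0) | b.(0 | 0) + (a.0 + (0 + 0) + (b.0)\{a})) | a.a.a.b.0 ⊢ =a=> p1, =a=> p2, =a=> p3, =b=> p4, =b=> p5
  p1 = (a.0 | (0 + 0) | b.(0 | 0) + (a.0 + (0 + 0) + (b.0)\{a})) | a.a.b.0 ⊢ =a=> p6, =a=> p7, =a=> p8, =b=> p10, =b=> p9
  p2 = 0 | (0 + 0) | b.(0 | 0) | a.a.a.b.0 ⊢ =a=> p7, =b=> p11
  p3 = 0 | a.a.a.b.0 ⊢ =a=> p8
  p4 = 0\{a} | a.a.a.b.0 ⊢ =a=> p9
  p5 = a.0 | (0 + 0) | (0 | 0) | a.a.a.b.0 ⊢ =a=> p10, =a=> p11
  p6 = (a.0 | (0 + 0) | b.(0 | 0) + (a.0 + (0 + 0) + (b.0)\{a})) | a.b.0 ⊢ =a=> p12, =a=> p13, =a=> p14, =b=> p15, =b=> p16
  p7 = 0 | (0 + 0) | b.(0 | 0) | a.a.b.0 ⊢ =a=> p13, =b=> p17
  p8 = 0 | a.a.b.0 ⊢ =a=> p14
  p9 = 0\{a} | a.a.b.0 ⊢ =a=> p15
  p10 = a.0 | (0 + 0) | (0 | 0) | a.a.b.0 ⊢ =a=> p16, =a=> p17
  p11 = 0 | (0 + 0) | (0 | 0) | a.a.a.b.0 ⊢ =a=> p17
  p12 = (a.0 | (0 + 0) | b.(0 | 0) + (a.0 + (0 + 0) + (b.0)\{a})) | b.0 ⊢ =a=> p18, =a=> p19, =b=> p20, =b=> p21, =b=> p22
  p13 = 0 | (0 + 0) | b.(0 | 0) | a.b.0 ⊢ =a=> p18, =b=> p23
  p14 = 0 | a.b.0 ⊢ =a=> p19
  p15 = 0\{a} | a.b.0 ⊢ =a=> p21
  p16 = a.0 | (0 + 0) | (0 | 0) | a.b.0 ⊢ =a=> p22, =a=> p23
  p17 = 0 | (0 + 0) | (0 | 0) | a.a.b.0 ⊢ =a=> p23
  p18 = 0 | (0 + 0) | b.(0 | 0) | b.0 ⊢ =b=> p24, =b=> p25
  p19 = 0 | b.0 ⊢ =b=> p26
  p20 = (a.0 | (0 + 0) | b.(0 | 0) + (a.0 + (0 + 0) + (b.0)\{a})) | 0 ⊢ =a=> p25, =a=> p26, =b=> p27, =b=> p28
  p21 = 0\{a} | b.0 ⊢ =b=> p27
  p22 = a.0 | (0 + 0) | (0 | 0) | b.0 ⊢ =a=> p24, =b=> p28
  p23 = 0 | (0 + 0) | (0 | 0) | a.b.0 ⊢ =a=> p24
  p24 = 0 | (0 + 0) | (0 | 0) | b.0 ⊢ =b=> p29
  p25 = 0 | (0 + 0) | b.(0 | 0) | 0 ⊢ =b=> p29
  p26 = 0 | 0 ⊢ stopped
  p27 = 0\{a} | 0 ⊢ stopped
  p28 = a.0 | (0 + 0) | (0 | 0) | 0 ⊢ =a=> p29
  p29 = 0 | (0 + 0) | (0 | 0) | 0 ⊢ stopped
LTS(Q): 30 reachable states
  q0 = (b.0 | (0 + 0) | b.(0 | 0) + (a.0 + (0 + 0) + (b.0)\{a})) | a.a.a.b.0 ⊢ =a=> q1, =a=> q2, =b=> q3, =b=> q4, =b=> q5
  q1 = (b.0 | (0 + 0) | b.(0 | 0) + (a.0 + (0 + 0) + (b.0)\{a})) | a.a.b.0 ⊢ =a=> q6, =a=> q7, =b=> q10, =b=> q8, =b=> q9
  q2 = 0 | a.a.a.b.0 ⊢ =a=> q7
  q3 = 0 | (0 + 0) | b.(0 | 0) | a.a.a.b.0 ⊢ =a=> q8, =b=> q11
  q4 = 0\{a} | a.a.a.b.0 ⊢ =a=> q9
  q5 = b.0 | (0 + 0) | (0 | 0) | a.a.a.b.0 ⊢ =a=> q10, =b=> q11
  q6 = (b.0 | (0 + 0) | b.(0 | 0) + (a.0 + (0 + 0) + (b.0)\{a})) | a.b.0 ⊢ =a=> q12, =a=> q13, =b=> q14, =b=> q15, =b=> q16
  q7 = 0 | a.a.b.0 ⊢ =a=> q13
  q8 = 0 | (0 + 0) | b.(0 | 0) | a.a.b.0 ⊢ =a=> q14, =b=> q17
  q9 = 0\{a} | a.a.b.0 ⊢ =a=> q15
  q10 = b.0 | (0 + 0) | (0 | 0) | a.a.b.0 ⊢ =a=> q16, =b=> q17
  q11 = 0 | (0 + 0) | (0 | 0) | a.a.a.b.0 ⊢ =a=> q17
  q12 = (b.0 | (0 + 0) | b.(0 | 0) + (a.0 + (0 + 0) + (b.0)\{a})) | b.0 ⊢ =a=> q18, =b=> q19, =b=> q20, =b=> q21, =b=> q22
  q13 = 0 | a.b.0 ⊢ =a=> q18
  q14 = 0 | (0 + 0) | b.(0 | 0) | a.b.0 ⊢ =a=> q20, =b=> q23
  q15 = 0\{a} | a.b.0 ⊢ =a=> q21
  q16 = b.0 | (0 + 0) | (0 | 0) | a.b.0 ⊢ =a=> q22, =b=> q23
  q17 = 0 | (0 + 0) | (0 | 0) | a.a.b.0 ⊢ =a=> q23
  q18 = 0 | b.0 ⊢ =b=> q24
  q19 = (b.0 | (0 + 0) | b.(0 | 0) + (a.0 + (0 + 0) + (b.0)\{a})) | 0 ⊢ =a=> q24, =b=> q25, =b=> q26, =b=> q27
  q20 = 0 | (0 + 0) | b.(0 | 0) | b.0 ⊢ =b=> q25, =b=> q28
  q21 = 0\{a} | b.0 ⊢ =b=> q26
  q22 = b.0 | (0 + 0) | (0 | 0) | b.0 ⊢ =b=> q27, =b=> q28
  q23 = 0 | (0 + 0) | (0 | 0) | a.b.0 ⊢ =a=> q28
  q24 = 0 | 0 ⊢ stopped
  q25 = 0 | (0 + 0) | b.(0 | 0) | 0 ⊢ =b=> q29
  q26 = 0\{a} | 0 ⊢ stopped
  q27 = b.0 | (0 + 0) | (0 | 0) | 0 ⊢ =b=> q29
  q28 = 0 | (0 + 0) | (0 | 0) | b.0 ⊢ =b=> q29
  q29 = 0 | (0 + 0) | (0 | 0) | 0 ⊢ stopped
Executing aabaa from P (initial set {p0}):
  [1] a ⇒ {p1, p2, p3}
  [2] a ⇒ {p6, p7, p8}
  [3] b ⇒ {p15, p16, p17}
  [4] a ⇒ {p21, p22, p23}
  [5] a ⇒ {p24}
  P completes σ.
Executing aabaa from Q (initial set {q0}):
  [1] a ⇒ {q1, q2}
  [2] a ⇒ {q6, q7}
  [3] b ⇒ {q14, q15, q16}
  [4] a ⇒ {q20, q21, q22}
  [5] a ⇒ ∅ (Q stuck)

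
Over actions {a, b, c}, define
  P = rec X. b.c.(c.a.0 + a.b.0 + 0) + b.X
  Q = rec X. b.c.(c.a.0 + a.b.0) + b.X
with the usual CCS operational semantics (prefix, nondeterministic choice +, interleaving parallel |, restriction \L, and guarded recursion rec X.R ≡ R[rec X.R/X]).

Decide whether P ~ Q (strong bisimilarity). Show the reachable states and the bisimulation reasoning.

YES

P's transition system — 6 states:
  p0 = rec X. b.c.(c.a.0 + a.b.0 + 0) + b.X :: ··b··> p0, ··b··> p1
  p1 = c.(c.a.0 + a.b.0 + 0) :: ··c··> p2
  p2 = c.a.0 + a.b.0 + 0 :: ··a··> p3, ··c··> p4
  p3 = b.0 :: ··b··> p5
  p4 = a.0 :: ··a··> p5
  p5 = 0 :: stopped
Q's transition system — 6 states:
  q0 = rec X. b.c.(c.a.0 + a.b.0) + b.X :: ··b··> q0, ··b··> q1
  q1 = c.(c.a.0 + a.b.0) :: ··c··> q2
  q2 = c.a.0 + a.b.0 :: ··a··> q3, ··c··> q4
  q3 = b.0 :: ··b··> q5
  q4 = a.0 :: ··a··> q5
  q5 = 0 :: stopped
Bisimilarity quotient blocks:
  B0 = {p0, q0}
  B1 = {p1, q1}
  B2 = {p2, q2}
  B3 = {p3, q3}
  B4 = {p5, q5}
  B5 = {p4, q4}
p0 ∈ B0, q0 ∈ B0 → same block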